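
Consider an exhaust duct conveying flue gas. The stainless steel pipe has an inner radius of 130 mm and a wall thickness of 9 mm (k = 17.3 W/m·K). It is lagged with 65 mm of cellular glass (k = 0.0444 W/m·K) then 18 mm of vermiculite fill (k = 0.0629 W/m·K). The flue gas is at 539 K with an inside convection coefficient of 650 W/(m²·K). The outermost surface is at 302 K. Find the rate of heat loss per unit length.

For a radial system each layer contributes R = ln(r_out/r_in)/(2πkL); films add R = 1/(hA).
R_inner film = 1/(h_i·2πr₁L) = 1/(650×2π×0.13×1) = 0.001883 K/W
R_stainless steel pipe wall = ln(139/130)/(2π×17.3×1) = 6.158×10^-4 K/W
R_cellular glass = ln(204/139)/(2π×0.0444×1) = 1.375 K/W
R_vermiculite fill = ln(222/204)/(2π×0.0629×1) = 0.214 K/W
R_total = 1.592 K/W
Q = ΔT/R_total = 237/1.592

q′ ≈ 149 W/m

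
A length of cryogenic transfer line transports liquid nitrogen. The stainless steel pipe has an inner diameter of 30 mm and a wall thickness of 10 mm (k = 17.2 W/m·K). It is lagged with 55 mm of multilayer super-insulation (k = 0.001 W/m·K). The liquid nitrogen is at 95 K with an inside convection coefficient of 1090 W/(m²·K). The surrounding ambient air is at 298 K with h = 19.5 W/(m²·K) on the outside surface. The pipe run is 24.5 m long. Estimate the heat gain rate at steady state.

Q ≈ 26.8 W

Treating each annulus and film as a series resistance:
R_inner film = 1/(h_i·2πr₁L) = 1/(1090×2π×0.015×24.5) = 3.973×10^-4 K/W
R_stainless steel pipe wall = ln(25/15)/(2π×17.2×24.5) = 1.929×10^-4 K/W
R_multilayer super-insulation = ln(80/25)/(2π×0.001×24.5) = 7.556 K/W
R_outer film = 1/(h_o·2πr_oL) = 1/(19.5×2π×0.08×24.5) = 0.004164 K/W
R_total = 7.561 K/W
Q = ΔT/R_total = 203/7.561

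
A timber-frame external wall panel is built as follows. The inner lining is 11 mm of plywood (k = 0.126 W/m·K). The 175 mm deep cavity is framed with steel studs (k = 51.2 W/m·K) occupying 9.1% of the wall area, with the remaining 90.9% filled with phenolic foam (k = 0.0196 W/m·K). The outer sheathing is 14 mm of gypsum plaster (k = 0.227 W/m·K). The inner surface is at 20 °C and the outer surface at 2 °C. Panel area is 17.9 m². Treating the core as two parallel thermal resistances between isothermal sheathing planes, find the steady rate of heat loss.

Q ≈ 1730 W

Sheathing layers in series; stud and cavity paths in parallel between them.
R_inner = 0.011/(0.126×17.9) = 0.004877 K/W
R_stud  = 0.175/(51.2×0.091×17.9) = 0.002098 K/W
R_cav   = 0.175/(0.0196×0.909×17.9) = 0.5487 K/W
1/R_core = 1/R_stud + 1/R_cav → R_core = 0.00209 K/W
R_outer = 0.014/(0.227×17.9) = 0.003445 K/W
R_total = 0.01041 K/W
Q = ΔT/R_total = 18/0.01041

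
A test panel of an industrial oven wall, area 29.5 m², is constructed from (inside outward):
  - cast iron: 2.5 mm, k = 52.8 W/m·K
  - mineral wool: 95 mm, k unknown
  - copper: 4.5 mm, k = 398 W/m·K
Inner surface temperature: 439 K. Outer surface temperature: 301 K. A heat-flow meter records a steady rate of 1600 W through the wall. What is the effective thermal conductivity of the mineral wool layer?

Series thermal resistances:
R_cast iron = L/(kA) = 0.0025/(52.8×29.5) = 1.605×10^-6 K/W
R_copper = L/(kA) = 0.0045/(398×29.5) = 3.833×10^-7 K/W
Sum of known resistances R_other = 1.988×10^-6 K/W
Total R = ΔT/Q = 138/1600 = 0.08625 K/W
R_mineral wool = R_total − R_other = 0.08625 K/W
k = L/(R·A) = 0.095/(0.08625×29.5)

k ≈ 0.0373 W/(m·K)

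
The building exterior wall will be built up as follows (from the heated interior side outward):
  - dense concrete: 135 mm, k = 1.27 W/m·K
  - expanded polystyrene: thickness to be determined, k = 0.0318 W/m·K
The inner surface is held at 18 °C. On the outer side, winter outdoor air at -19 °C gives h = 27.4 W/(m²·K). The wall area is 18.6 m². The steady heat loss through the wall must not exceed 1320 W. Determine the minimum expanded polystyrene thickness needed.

Treating each layer as a thermal resistance in series:
R_dense concrete = L/(kA) = 0.135/(1.27×18.6) = 0.005715 K/W
R_outer film = 1/(h_o·A) = 1/(27.4×18.6) = 0.001962 K/W
Sum of the known resistances R_other = 0.007677 K/W
Required total resistance R_tot = ΔT/Q_allow = 37/1320 = 0.02803 K/W
R_expanded polystyrene = R_tot − R_other = 0.02035 K/W
L = R·k·A = 0.02035×0.0318×18.6

L ≈ 12 mm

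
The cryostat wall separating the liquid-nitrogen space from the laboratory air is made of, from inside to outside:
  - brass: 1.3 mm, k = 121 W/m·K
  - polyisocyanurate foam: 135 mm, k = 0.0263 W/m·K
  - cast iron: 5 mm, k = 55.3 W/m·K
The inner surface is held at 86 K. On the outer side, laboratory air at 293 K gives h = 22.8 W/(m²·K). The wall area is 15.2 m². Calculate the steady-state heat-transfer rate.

Q ≈ 608 W

Treating each layer as a thermal resistance in series:
R_brass = L/(kA) = 0.0013/(121×15.2) = 7.068×10^-7 K/W
R_polyisocyanurate foam = L/(kA) = 0.135/(0.0263×15.2) = 0.3377 K/W
R_cast iron = L/(kA) = 0.005/(55.3×15.2) = 5.948×10^-6 K/W
R_outer film = 1/(h_o·A) = 1/(22.8×15.2) = 0.002886 K/W
R_total = 0.3406 K/W
Q = ΔT / R_total = 207 / 0.3406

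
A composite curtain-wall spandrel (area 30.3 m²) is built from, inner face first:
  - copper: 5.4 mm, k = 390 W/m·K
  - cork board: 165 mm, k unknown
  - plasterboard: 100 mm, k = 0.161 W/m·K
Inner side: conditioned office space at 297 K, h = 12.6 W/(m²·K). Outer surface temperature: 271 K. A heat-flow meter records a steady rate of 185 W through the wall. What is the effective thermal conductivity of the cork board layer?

Model the wall as resistances in series:
R_inner film = 1/(h_i·A) = 1/(12.6×30.3) = 0.002619 K/W
R_copper = L/(kA) = 0.0054/(390×30.3) = 4.57×10^-7 K/W
R_plasterboard = L/(kA) = 0.1/(0.161×30.3) = 0.0205 K/W
Sum of known resistances R_other = 0.02312 K/W
Total R = ΔT/Q = 26/185 = 0.1405 K/W
R_cork board = R_total − R_other = 0.1174 K/W
k = L/(R·A) = 0.165/(0.1174×30.3)

k ≈ 0.0464 W/(m·K)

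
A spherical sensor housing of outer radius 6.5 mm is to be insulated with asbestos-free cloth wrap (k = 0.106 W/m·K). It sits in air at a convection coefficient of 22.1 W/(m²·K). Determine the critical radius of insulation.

For a sphere r_cr = 2k/h = 2×0.106/22.1
r_cr = 9.59 mm; since the bare radius (6.5 mm) is below r_cr, adding a thin layer of insulation will *increase* heat loss.

r_cr ≈ 9.59 mm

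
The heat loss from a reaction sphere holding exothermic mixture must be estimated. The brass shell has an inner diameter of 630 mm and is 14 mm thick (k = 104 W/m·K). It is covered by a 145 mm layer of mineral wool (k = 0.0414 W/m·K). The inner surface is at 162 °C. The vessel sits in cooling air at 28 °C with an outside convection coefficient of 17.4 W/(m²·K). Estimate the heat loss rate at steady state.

Q ≈ 74.1 W

Each spherical layer contributes R = (1/r_i − 1/r_o)/(4πk):
R_brass shell = (1/0.315 − 1/0.329)/(4π×104) = 1.034×10^-4 K/W
R_mineral wool = (1/0.329 − 1/0.474)/(4π×0.0414) = 1.787 K/W
R_outer film = 1/(h·4πr_o²) = 1/(17.4×4π×0.474²) = 0.02036 K/W
R_total = 1.808 K/W
Q = ΔT/R_total = 134/1.808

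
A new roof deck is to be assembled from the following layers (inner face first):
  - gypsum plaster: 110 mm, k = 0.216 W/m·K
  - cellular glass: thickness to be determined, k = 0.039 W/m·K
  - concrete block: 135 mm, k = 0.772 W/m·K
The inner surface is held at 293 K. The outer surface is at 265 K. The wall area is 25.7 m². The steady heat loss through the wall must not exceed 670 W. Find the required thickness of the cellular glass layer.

L ≈ 15.2 mm

Model the wall as resistances in series:
R_gypsum plaster = L/(kA) = 0.11/(0.216×25.7) = 0.01982 K/W
R_concrete block = L/(kA) = 0.135/(0.772×25.7) = 0.006804 K/W
Sum of the known resistances R_other = 0.02662 K/W
Required total resistance R_tot = ΔT/Q_allow = 28/670 = 0.04179 K/W
R_cellular glass = R_tot − R_other = 0.01517 K/W
L = R·k·A = 0.01517×0.039×25.7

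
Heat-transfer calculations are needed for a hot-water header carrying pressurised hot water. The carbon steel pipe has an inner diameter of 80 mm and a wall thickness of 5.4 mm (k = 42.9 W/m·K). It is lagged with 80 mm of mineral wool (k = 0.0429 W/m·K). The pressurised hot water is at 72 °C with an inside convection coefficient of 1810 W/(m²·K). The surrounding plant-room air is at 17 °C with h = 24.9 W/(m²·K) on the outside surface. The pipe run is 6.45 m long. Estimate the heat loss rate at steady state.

Q ≈ 92.8 W

Radial resistances (cylindrical: R_cond = ln(r_o/r_i)/(2πkL), R_conv = 1/(h·2πrL)):
R_inner film = 1/(h_i·2πr₁L) = 1/(1810×2π×0.04×6.45) = 3.408×10^-4 K/W
R_carbon steel pipe wall = ln(45.4/40)/(2π×42.9×6.45) = 7.284×10^-5 K/W
R_mineral wool = ln(125.4/45.4)/(2π×0.0429×6.45) = 0.5844 K/W
R_outer film = 1/(h_o·2πr_oL) = 1/(24.9×2π×0.1254×6.45) = 0.007902 K/W
R_total = 0.5927 K/W
Q = ΔT/R_total = 55/0.5927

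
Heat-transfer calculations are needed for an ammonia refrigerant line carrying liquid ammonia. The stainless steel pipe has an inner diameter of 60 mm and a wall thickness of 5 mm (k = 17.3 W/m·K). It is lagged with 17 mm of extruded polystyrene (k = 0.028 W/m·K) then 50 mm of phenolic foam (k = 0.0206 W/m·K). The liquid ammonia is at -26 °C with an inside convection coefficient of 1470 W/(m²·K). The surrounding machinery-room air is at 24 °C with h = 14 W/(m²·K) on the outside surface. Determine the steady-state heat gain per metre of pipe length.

q′ ≈ 6.6 W/m

Radial resistances (cylindrical: R_cond = ln(r_o/r_i)/(2πkL), R_conv = 1/(h·2πrL)):
R_inner film = 1/(h_i·2πr₁L) = 1/(1470×2π×0.03×1) = 0.003609 K/W
R_stainless steel pipe wall = ln(35/30)/(2π×17.3×1) = 0.001418 K/W
R_extruded polystyrene = ln(52/35)/(2π×0.028×1) = 2.25 K/W
R_phenolic foam = ln(102/52)/(2π×0.0206×1) = 5.205 K/W
R_outer film = 1/(h_o·2πr_oL) = 1/(14×2π×0.102×1) = 0.1115 K/W
R_total = 7.572 K/W
Q = ΔT/R_total = 50/7.572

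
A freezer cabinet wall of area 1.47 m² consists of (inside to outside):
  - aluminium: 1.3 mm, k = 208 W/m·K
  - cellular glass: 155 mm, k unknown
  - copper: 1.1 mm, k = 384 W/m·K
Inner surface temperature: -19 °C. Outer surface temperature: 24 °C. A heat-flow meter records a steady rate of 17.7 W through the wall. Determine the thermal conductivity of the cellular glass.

k ≈ 0.0434 W/(m·K)

Series thermal resistances:
R_aluminium = L/(kA) = 0.0013/(208×1.47) = 4.252×10^-6 K/W
R_copper = L/(kA) = 0.0011/(384×1.47) = 1.949×10^-6 K/W
Sum of known resistances R_other = 6.2×10^-6 K/W
Total R = ΔT/Q = 43/17.7 = 2.429 K/W
R_cellular glass = R_total − R_other = 2.429 K/W
k = L/(R·A) = 0.155/(2.429×1.47)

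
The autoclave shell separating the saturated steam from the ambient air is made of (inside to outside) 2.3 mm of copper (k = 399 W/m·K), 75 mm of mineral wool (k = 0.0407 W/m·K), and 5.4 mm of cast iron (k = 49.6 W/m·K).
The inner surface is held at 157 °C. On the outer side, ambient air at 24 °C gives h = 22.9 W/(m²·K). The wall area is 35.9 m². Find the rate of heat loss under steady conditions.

Q ≈ 2530 W

Treating each layer as a thermal resistance in series:
R_copper = L/(kA) = 0.0023/(399×35.9) = 1.606×10^-7 K/W
R_mineral wool = L/(kA) = 0.075/(0.0407×35.9) = 0.05133 K/W
R_cast iron = L/(kA) = 0.0054/(49.6×35.9) = 3.033×10^-6 K/W
R_outer film = 1/(h_o·A) = 1/(22.9×35.9) = 0.001216 K/W
R_total = 0.05255 K/W
Q = ΔT / R_total = 133 / 0.05255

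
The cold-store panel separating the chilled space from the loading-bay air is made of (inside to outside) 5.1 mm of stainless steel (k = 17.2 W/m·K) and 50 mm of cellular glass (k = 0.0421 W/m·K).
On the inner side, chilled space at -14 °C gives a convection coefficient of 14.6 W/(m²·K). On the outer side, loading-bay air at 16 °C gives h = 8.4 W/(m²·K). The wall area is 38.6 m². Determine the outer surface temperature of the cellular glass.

Series thermal resistances:
R_inner film = 1/(h_i·A) = 1/(14.6×38.6) = 0.001774 K/W
R_stainless steel = L/(kA) = 0.0051/(17.2×38.6) = 7.682×10^-6 K/W
R_cellular glass = L/(kA) = 0.05/(0.0421×38.6) = 0.03077 K/W
R_outer film = 1/(h_o·A) = 1/(8.4×38.6) = 0.003084 K/W
R_total = 0.03563 K/W;  Q = ΔT/R_total = 30/0.03563 = 841.9 W
T_interface = T_inner + Q·ΣR(inner→interface) = -14 + 842×0.03255

T ≈ 13.4 °C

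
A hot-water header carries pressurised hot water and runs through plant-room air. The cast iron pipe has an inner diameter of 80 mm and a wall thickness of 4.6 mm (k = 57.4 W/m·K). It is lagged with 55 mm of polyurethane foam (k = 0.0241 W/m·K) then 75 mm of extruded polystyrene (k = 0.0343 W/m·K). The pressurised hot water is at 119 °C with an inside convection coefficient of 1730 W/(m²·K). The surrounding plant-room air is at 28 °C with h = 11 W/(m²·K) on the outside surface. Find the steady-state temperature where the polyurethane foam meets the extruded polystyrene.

T ≈ 58.6 °C

Cylindrical conduction, so R = ln(r₂/r₁)/(2πkL) per layer, in series:
R_inner film = 1/(h_i·2πr₁L) = 1/(1730×2π×0.04×1) = 0.0023 K/W
R_cast iron pipe wall = ln(44.6/40)/(2π×57.4×1) = 3.018×10^-4 K/W
R_polyurethane foam = ln(99.6/44.6)/(2π×0.0241×1) = 5.306 K/W
R_extruded polystyrene = ln(174.6/99.6)/(2π×0.0343×1) = 2.605 K/W
R_outer film = 1/(h_o·2πr_oL) = 1/(11×2π×0.1746×1) = 0.08287 K/W
R_total = 7.996 K/W
Q = ΔT/R_total = 91/7.996
Q = 11.4 W/m
T_interface = T_inner − Q·ΣR(inner→interface) = 119 − 11.4×5.308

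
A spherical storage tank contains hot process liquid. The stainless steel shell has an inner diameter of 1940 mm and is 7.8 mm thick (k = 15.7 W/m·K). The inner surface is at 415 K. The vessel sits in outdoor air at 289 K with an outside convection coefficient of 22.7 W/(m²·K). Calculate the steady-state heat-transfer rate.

Radial (spherical) resistances in series:
R_stainless steel shell = (1/0.97 − 1/0.9778)/(4π×15.7) = 4.168×10^-5 K/W
R_outer film = 1/(h·4πr_o²) = 1/(22.7×4π×0.9778²) = 0.003667 K/W
R_total = 0.003708 K/W
Q = ΔT/R_total = 126/0.003708

Q ≈ 34000 W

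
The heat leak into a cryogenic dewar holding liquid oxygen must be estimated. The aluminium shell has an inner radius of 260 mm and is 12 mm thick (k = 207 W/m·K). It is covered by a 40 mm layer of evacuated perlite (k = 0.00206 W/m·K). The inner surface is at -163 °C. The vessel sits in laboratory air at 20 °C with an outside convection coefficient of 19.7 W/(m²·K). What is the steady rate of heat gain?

Radial (spherical) resistances in series:
R_aluminium shell = (1/0.26 − 1/0.272)/(4π×207) = 6.523×10^-5 K/W
R_evacuated perlite = (1/0.272 − 1/0.312)/(4π×0.00206) = 18.21 K/W
R_outer film = 1/(h·4πr_o²) = 1/(19.7×4π×0.312²) = 0.0415 K/W
R_total = 18.25 K/W
Q = ΔT/R_total = 183/18.25

Q ≈ 10 W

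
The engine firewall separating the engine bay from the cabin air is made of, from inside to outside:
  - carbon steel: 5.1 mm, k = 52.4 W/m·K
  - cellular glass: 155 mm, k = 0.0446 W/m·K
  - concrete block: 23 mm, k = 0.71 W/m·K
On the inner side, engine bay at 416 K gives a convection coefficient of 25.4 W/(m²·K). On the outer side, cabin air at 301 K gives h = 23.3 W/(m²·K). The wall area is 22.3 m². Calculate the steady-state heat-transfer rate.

Q ≈ 714 W

Using the resistance-network approach (series):
R_inner film = 1/(h_i·A) = 1/(25.4×22.3) = 0.001765 K/W
R_carbon steel = L/(kA) = 0.0051/(52.4×22.3) = 4.364×10^-6 K/W
R_cellular glass = L/(kA) = 0.155/(0.0446×22.3) = 0.1558 K/W
R_concrete block = L/(kA) = 0.023/(0.71×22.3) = 0.001453 K/W
R_outer film = 1/(h_o·A) = 1/(23.3×22.3) = 0.001925 K/W
R_total = 0.161 K/W
Q = ΔT / R_total = 115 / 0.161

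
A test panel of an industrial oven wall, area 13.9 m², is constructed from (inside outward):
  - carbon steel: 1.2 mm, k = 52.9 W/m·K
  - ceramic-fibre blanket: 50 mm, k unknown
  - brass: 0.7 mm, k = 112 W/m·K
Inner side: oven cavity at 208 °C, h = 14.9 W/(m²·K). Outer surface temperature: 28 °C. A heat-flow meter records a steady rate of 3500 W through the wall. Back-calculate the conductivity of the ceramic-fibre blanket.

k ≈ 0.0772 W/(m·K)

Treating each layer as a thermal resistance in series:
R_inner film = 1/(h_i·A) = 1/(14.9×13.9) = 0.004828 K/W
R_carbon steel = L/(kA) = 0.0012/(52.9×13.9) = 1.632×10^-6 K/W
R_brass = L/(kA) = 0.0007/(112×13.9) = 4.496×10^-7 K/W
Sum of known resistances R_other = 0.00483 K/W
Total R = ΔT/Q = 180/3500 = 0.05143 K/W
R_ceramic-fibre blanket = R_total − R_other = 0.0466 K/W
k = L/(R·A) = 0.05/(0.0466×13.9)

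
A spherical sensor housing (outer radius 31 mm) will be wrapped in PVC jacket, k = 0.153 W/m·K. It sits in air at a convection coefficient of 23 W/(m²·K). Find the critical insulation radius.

r_cr ≈ 13.3 mm

For a sphere r_cr = 2k/h = 2×0.153/23
r_cr = 13.3 mm; since the bare radius (31 mm) is above r_cr, any added insulation will reduce heat loss.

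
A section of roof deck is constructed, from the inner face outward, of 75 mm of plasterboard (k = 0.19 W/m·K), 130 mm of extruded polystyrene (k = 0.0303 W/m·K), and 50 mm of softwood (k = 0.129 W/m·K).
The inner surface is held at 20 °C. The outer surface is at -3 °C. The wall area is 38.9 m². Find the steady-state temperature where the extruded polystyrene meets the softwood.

T ≈ -1.24 °C

Thermal resistances in series:
R_plasterboard = L/(kA) = 0.075/(0.19×38.9) = 0.01015 K/W
R_extruded polystyrene = L/(kA) = 0.13/(0.0303×38.9) = 0.1103 K/W
R_softwood = L/(kA) = 0.05/(0.129×38.9) = 0.009964 K/W
R_total = 0.1304 K/W;  Q = ΔT/R_total = 23/0.1304 = 176.4 W
T_interface = T_inner − Q·ΣR(inner→interface) = 20 − 176×0.1204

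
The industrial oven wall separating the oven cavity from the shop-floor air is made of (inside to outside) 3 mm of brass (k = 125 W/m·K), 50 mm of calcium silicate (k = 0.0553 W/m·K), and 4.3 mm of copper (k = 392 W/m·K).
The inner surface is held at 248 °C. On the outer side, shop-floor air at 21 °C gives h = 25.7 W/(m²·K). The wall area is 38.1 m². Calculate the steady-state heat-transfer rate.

Treating each layer as a thermal resistance in series:
R_brass = L/(kA) = 0.003/(125×38.1) = 6.299×10^-7 K/W
R_calcium silicate = L/(kA) = 0.05/(0.0553×38.1) = 0.02373 K/W
R_copper = L/(kA) = 0.0043/(392×38.1) = 2.879×10^-7 K/W
R_outer film = 1/(h_o·A) = 1/(25.7×38.1) = 0.001021 K/W
R_total = 0.02475 K/W
Q = ΔT / R_total = 227 / 0.02475

Q ≈ 9170 W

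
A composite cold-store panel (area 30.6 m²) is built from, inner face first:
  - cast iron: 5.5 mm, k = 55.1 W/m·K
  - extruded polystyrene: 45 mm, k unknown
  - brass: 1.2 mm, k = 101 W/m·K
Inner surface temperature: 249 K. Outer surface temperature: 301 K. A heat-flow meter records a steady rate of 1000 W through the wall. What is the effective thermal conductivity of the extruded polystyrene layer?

k ≈ 0.0283 W/(m·K)

Model the wall as resistances in series:
R_cast iron = L/(kA) = 0.0055/(55.1×30.6) = 3.262×10^-6 K/W
R_brass = L/(kA) = 0.0012/(101×30.6) = 3.883×10^-7 K/W
Sum of known resistances R_other = 3.65×10^-6 K/W
Total R = ΔT/Q = 52/1000 = 0.052 K/W
R_extruded polystyrene = R_total − R_other = 0.052 K/W
k = L/(R·A) = 0.045/(0.052×30.6)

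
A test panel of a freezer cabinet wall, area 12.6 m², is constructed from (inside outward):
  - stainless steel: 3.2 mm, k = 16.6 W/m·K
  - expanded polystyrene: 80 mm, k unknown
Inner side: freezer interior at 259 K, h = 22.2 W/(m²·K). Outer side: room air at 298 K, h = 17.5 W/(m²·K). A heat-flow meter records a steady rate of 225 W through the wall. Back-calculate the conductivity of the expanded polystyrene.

Treating each layer as a thermal resistance in series:
R_inner film = 1/(h_i·A) = 1/(22.2×12.6) = 0.003575 K/W
R_stainless steel = L/(kA) = 0.0032/(16.6×12.6) = 1.53×10^-5 K/W
R_outer film = 1/(h_o·A) = 1/(17.5×12.6) = 0.004535 K/W
Sum of known resistances R_other = 0.008125 K/W
Total R = ΔT/Q = 39/225 = 0.1733 K/W
R_expanded polystyrene = R_total − R_other = 0.1652 K/W
k = L/(R·A) = 0.08/(0.1652×12.6)

k ≈ 0.0384 W/(m·K)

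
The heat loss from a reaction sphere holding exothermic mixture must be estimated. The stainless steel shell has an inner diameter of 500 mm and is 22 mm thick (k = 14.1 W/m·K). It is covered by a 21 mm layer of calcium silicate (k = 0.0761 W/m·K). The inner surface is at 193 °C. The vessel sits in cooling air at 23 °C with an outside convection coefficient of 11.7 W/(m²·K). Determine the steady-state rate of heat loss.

Q ≈ 477 W

Each spherical layer contributes R = (1/r_i − 1/r_o)/(4πk):
R_stainless steel shell = (1/0.25 − 1/0.272)/(4π×14.1) = 0.001826 K/W
R_calcium silicate = (1/0.272 − 1/0.293)/(4π×0.0761) = 0.2755 K/W
R_outer film = 1/(h·4πr_o²) = 1/(11.7×4π×0.293²) = 0.07923 K/W
R_total = 0.3566 K/W
Q = ΔT/R_total = 170/0.3566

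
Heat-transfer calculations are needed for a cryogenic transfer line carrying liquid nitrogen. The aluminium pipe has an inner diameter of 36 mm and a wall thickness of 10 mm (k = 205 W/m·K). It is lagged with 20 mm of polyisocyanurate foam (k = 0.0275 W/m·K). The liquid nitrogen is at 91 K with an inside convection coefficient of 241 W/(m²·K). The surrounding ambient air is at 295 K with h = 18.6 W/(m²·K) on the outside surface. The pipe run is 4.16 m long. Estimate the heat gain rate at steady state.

Per-layer cylindrical resistances, series-summed:
R_inner film = 1/(h_i·2πr₁L) = 1/(241×2π×0.018×4.16) = 0.008819 K/W
R_aluminium pipe wall = ln(28/18)/(2π×205×4.16) = 8.246×10^-5 K/W
R_polyisocyanurate foam = ln(48/28)/(2π×0.0275×4.16) = 0.7499 K/W
R_outer film = 1/(h_o·2πr_oL) = 1/(18.6×2π×0.048×4.16) = 0.04285 K/W
R_total = 0.8016 K/W
Q = ΔT/R_total = 204/0.8016

Q ≈ 254 W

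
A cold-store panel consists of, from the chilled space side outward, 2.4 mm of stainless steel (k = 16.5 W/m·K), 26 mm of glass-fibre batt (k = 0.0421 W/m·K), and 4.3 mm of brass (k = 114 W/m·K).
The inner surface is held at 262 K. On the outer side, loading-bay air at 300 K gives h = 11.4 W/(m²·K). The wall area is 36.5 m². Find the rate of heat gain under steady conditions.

Treating each layer as a thermal resistance in series:
R_stainless steel = L/(kA) = 0.0024/(16.5×36.5) = 3.985×10^-6 K/W
R_glass-fibre batt = L/(kA) = 0.026/(0.0421×36.5) = 0.01692 K/W
R_brass = L/(kA) = 0.0043/(114×36.5) = 1.033×10^-6 K/W
R_outer film = 1/(h_o·A) = 1/(11.4×36.5) = 0.002403 K/W
R_total = 0.01933 K/W
Q = ΔT / R_total = 38 / 0.01933

Q ≈ 1970 W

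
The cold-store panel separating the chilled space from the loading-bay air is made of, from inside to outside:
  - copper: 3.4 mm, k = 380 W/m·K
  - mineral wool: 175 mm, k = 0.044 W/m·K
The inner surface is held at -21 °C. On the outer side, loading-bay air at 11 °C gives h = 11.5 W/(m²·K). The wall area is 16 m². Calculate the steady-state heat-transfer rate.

Q ≈ 126 W

Thermal resistances in series:
R_copper = L/(kA) = 0.0034/(380×16) = 5.592×10^-7 K/W
R_mineral wool = L/(kA) = 0.175/(0.044×16) = 0.2486 K/W
R_outer film = 1/(h_o·A) = 1/(11.5×16) = 0.005435 K/W
R_total = 0.254 K/W
Q = ΔT / R_total = 32 / 0.254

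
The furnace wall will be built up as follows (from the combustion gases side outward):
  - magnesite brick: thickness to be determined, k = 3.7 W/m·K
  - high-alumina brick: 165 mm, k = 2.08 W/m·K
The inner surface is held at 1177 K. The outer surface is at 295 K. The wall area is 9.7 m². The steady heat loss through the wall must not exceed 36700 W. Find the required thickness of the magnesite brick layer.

L ≈ 569 mm

Thermal resistances in series:
R_high-alumina brick = L/(kA) = 0.165/(2.08×9.7) = 0.008178 K/W
Sum of the known resistances R_other = 0.008178 K/W
Required total resistance R_tot = ΔT/Q_allow = 882/36700 = 0.02403 K/W
R_magnesite brick = R_tot − R_other = 0.01585 K/W
L = R·k·A = 0.01585×3.7×9.7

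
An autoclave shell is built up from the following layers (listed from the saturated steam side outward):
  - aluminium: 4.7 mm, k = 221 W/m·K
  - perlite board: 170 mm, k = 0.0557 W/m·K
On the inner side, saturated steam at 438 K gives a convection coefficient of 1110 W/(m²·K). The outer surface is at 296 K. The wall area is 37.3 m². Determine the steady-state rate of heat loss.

Model the wall as resistances in series:
R_inner film = 1/(h_i·A) = 1/(1110×37.3) = 2.415×10^-5 K/W
R_aluminium = L/(kA) = 0.0047/(221×37.3) = 5.702×10^-7 K/W
R_perlite board = L/(kA) = 0.17/(0.0557×37.3) = 0.08182 K/W
R_total = 0.08185 K/W
Q = ΔT / R_total = 142 / 0.08185

Q ≈ 1730 W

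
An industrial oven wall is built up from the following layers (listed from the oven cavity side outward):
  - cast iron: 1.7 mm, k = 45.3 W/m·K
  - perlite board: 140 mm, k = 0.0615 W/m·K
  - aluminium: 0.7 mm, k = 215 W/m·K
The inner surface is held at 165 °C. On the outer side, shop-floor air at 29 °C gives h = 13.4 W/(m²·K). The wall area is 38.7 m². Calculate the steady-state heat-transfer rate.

Model the wall as resistances in series:
R_cast iron = L/(kA) = 0.0017/(45.3×38.7) = 9.697×10^-7 K/W
R_perlite board = L/(kA) = 0.14/(0.0615×38.7) = 0.05882 K/W
R_aluminium = L/(kA) = 0.0007/(215×38.7) = 8.413×10^-8 K/W
R_outer film = 1/(h_o·A) = 1/(13.4×38.7) = 0.001928 K/W
R_total = 0.06075 K/W
Q = ΔT / R_total = 136 / 0.06075

Q ≈ 2240 W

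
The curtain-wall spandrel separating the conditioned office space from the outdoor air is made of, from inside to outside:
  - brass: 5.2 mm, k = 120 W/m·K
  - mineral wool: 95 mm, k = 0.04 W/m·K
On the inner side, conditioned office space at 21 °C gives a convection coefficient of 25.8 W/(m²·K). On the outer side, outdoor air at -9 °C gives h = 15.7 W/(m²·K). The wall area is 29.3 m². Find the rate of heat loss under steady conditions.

Q ≈ 355 W

Thermal resistances in series:
R_inner film = 1/(h_i·A) = 1/(25.8×29.3) = 0.001323 K/W
R_brass = L/(kA) = 0.0052/(120×29.3) = 1.479×10^-6 K/W
R_mineral wool = L/(kA) = 0.095/(0.04×29.3) = 0.08106 K/W
R_outer film = 1/(h_o·A) = 1/(15.7×29.3) = 0.002174 K/W
R_total = 0.08456 K/W
Q = ΔT / R_total = 30 / 0.08456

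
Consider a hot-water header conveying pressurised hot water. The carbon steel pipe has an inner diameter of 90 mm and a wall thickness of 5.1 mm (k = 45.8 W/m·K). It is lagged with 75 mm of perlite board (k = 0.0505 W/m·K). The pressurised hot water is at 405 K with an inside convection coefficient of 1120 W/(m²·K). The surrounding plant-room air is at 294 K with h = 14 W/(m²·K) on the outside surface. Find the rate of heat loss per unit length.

q′ ≈ 37.3 W/m

Treating each annulus and film as a series resistance:
R_inner film = 1/(h_i·2πr₁L) = 1/(1120×2π×0.045×1) = 0.003158 K/W
R_carbon steel pipe wall = ln(50.1/45)/(2π×45.8×1) = 3.731×10^-4 K/W
R_perlite board = ln(125.1/50.1)/(2π×0.0505×1) = 2.884 K/W
R_outer film = 1/(h_o·2πr_oL) = 1/(14×2π×0.1251×1) = 0.09087 K/W
R_total = 2.978 K/W
Q = ΔT/R_total = 111/2.978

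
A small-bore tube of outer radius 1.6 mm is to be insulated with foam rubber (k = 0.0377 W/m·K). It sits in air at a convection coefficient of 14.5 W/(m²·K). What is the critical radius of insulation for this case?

r_cr ≈ 2.6 mm

For a cylinder r_cr = k/h = 0.0377/14.5
r_cr = 2.6 mm; since the bare radius (1.6 mm) is below r_cr, adding a thin layer of insulation will *increase* heat loss.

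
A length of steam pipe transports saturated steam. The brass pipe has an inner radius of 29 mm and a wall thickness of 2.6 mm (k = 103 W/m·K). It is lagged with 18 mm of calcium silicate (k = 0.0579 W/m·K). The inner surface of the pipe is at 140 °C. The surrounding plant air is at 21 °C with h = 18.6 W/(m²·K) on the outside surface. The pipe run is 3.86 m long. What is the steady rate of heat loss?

Per-layer cylindrical resistances, series-summed:
R_brass pipe wall = ln(31.6/29)/(2π×103×3.86) = 3.437×10^-5 K/W
R_calcium silicate = ln(49.6/31.6)/(2π×0.0579×3.86) = 0.321 K/W
R_outer film = 1/(h_o·2πr_oL) = 1/(18.6×2π×0.0496×3.86) = 0.04469 K/W
R_total = 0.3658 K/W
Q = ΔT/R_total = 119/0.3658

Q ≈ 325 W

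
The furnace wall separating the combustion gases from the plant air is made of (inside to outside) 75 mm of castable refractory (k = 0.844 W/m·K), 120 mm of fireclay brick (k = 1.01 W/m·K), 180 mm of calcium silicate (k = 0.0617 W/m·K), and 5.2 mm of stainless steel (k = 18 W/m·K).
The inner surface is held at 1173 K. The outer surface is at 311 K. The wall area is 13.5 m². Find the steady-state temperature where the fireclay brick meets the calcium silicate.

T ≈ 1120 K

Series thermal resistances:
R_castable refractory = L/(kA) = 0.075/(0.844×13.5) = 0.006582 K/W
R_fireclay brick = L/(kA) = 0.12/(1.01×13.5) = 0.008801 K/W
R_calcium silicate = L/(kA) = 0.18/(0.0617×13.5) = 0.2161 K/W
R_stainless steel = L/(kA) = 0.0052/(18×13.5) = 2.14×10^-5 K/W
R_total = 0.2315 K/W;  Q = ΔT/R_total = 862/0.2315 = 3723 W
T_interface = T_inner − Q·ΣR(inner→interface) = 1173 − 3720×0.01538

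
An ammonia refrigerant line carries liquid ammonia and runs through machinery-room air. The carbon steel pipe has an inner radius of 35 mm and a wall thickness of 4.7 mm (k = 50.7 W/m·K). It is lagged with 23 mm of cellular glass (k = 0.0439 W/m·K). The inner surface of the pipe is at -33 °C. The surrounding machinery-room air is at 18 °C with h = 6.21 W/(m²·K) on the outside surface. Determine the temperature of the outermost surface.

T ≈ 7.91 °C

Per-layer cylindrical resistances, series-summed:
R_carbon steel pipe wall = ln(39.7/35)/(2π×50.7×1) = 3.955×10^-4 K/W
R_cellular glass = ln(62.7/39.7)/(2π×0.0439×1) = 1.657 K/W
R_outer film = 1/(h_o·2πr_oL) = 1/(6.21×2π×0.0627×1) = 0.4088 K/W
R_total = 2.066 K/W
Q = ΔT/R_total = 51/2.066
Q = 24.7 W/m
T_interface = T_inner + Q·ΣR(inner→interface) = -33 + 24.7×1.657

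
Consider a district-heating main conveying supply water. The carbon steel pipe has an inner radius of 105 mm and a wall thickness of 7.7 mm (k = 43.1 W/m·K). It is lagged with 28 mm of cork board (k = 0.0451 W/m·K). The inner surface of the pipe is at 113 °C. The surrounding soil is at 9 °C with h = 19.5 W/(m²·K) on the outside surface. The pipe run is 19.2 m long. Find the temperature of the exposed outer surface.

Per-layer cylindrical resistances, series-summed:
R_carbon steel pipe wall = ln(112.7/105)/(2π×43.1×19.2) = 1.361×10^-5 K/W
R_cork board = ln(140.7/112.7)/(2π×0.0451×19.2) = 0.04079 K/W
R_outer film = 1/(h_o·2πr_oL) = 1/(19.5×2π×0.1407×19.2) = 0.003021 K/W
R_total = 0.04382 K/W
Q = ΔT/R_total = 104/0.04382
Q = 2370 W
T_interface = T_inner − Q·ΣR(inner→interface) = 113 − 2370×0.0408

T ≈ 16.2 °C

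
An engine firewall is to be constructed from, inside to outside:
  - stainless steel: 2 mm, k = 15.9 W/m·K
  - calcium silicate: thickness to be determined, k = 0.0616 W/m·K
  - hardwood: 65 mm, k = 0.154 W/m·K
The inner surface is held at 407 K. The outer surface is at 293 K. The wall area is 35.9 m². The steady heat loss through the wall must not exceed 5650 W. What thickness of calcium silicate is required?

Using the resistance-network approach (series):
R_stainless steel = L/(kA) = 0.002/(15.9×35.9) = 3.504×10^-6 K/W
R_hardwood = L/(kA) = 0.065/(0.154×35.9) = 0.01176 K/W
Sum of the known resistances R_other = 0.01176 K/W
Required total resistance R_tot = ΔT/Q_allow = 114/5650 = 0.02018 K/W
R_calcium silicate = R_tot − R_other = 0.008416 K/W
L = R·k·A = 0.008416×0.0616×35.9

L ≈ 18.6 mm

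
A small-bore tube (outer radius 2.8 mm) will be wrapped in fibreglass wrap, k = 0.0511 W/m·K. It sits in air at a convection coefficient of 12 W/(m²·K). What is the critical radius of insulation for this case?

For a cylinder r_cr = k/h = 0.0511/12
r_cr = 4.26 mm; since the bare radius (2.8 mm) is below r_cr, adding a thin layer of insulation will *increase* heat loss.

r_cr ≈ 4.26 mm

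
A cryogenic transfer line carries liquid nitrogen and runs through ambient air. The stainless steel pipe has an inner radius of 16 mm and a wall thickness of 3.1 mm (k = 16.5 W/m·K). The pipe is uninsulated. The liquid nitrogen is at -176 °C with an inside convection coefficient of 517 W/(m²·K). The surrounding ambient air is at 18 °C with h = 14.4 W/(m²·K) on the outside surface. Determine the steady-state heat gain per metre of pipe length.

Treating each annulus and film as a series resistance:
R_inner film = 1/(h_i·2πr₁L) = 1/(517×2π×0.016×1) = 0.01924 K/W
R_stainless steel pipe wall = ln(19.1/16)/(2π×16.5×1) = 0.001708 K/W
R_outer film = 1/(h_o·2πr_oL) = 1/(14.4×2π×0.0191×1) = 0.5787 K/W
R_total = 0.5996 K/W
Q = ΔT/R_total = 194/0.5996

q′ ≈ 324 W/m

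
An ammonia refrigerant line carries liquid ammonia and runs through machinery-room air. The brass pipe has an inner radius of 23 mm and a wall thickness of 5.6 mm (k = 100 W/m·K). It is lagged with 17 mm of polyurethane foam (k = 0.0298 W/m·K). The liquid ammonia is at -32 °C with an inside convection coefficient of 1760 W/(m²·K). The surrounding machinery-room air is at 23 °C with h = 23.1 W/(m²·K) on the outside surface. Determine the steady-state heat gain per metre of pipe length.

q′ ≈ 20.8 W/m

Treating each annulus and film as a series resistance:
R_inner film = 1/(h_i·2πr₁L) = 1/(1760×2π×0.023×1) = 0.003932 K/W
R_brass pipe wall = ln(28.6/23)/(2π×100×1) = 3.468×10^-4 K/W
R_polyurethane foam = ln(45.6/28.6)/(2π×0.0298×1) = 2.491 K/W
R_outer film = 1/(h_o·2πr_oL) = 1/(23.1×2π×0.0456×1) = 0.1511 K/W
R_total = 2.647 K/W
Q = ΔT/R_total = 55/2.647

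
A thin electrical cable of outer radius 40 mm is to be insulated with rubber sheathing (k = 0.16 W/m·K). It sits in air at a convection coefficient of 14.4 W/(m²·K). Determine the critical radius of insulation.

For a cylinder r_cr = k/h = 0.16/14.4
r_cr = 11.1 mm; since the bare radius (40 mm) is above r_cr, any added insulation will reduce heat loss.

r_cr ≈ 11.1 mm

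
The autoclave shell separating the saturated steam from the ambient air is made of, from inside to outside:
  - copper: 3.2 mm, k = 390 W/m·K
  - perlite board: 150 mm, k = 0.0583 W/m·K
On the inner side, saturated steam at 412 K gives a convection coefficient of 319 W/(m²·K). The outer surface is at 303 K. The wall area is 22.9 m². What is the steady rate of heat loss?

Q ≈ 969 W

Thermal resistances in series:
R_inner film = 1/(h_i·A) = 1/(319×22.9) = 1.369×10^-4 K/W
R_copper = L/(kA) = 0.0032/(390×22.9) = 3.583×10^-7 K/W
R_perlite board = L/(kA) = 0.15/(0.0583×22.9) = 0.1124 K/W
R_total = 0.1125 K/W
Q = ΔT / R_total = 109 / 0.1125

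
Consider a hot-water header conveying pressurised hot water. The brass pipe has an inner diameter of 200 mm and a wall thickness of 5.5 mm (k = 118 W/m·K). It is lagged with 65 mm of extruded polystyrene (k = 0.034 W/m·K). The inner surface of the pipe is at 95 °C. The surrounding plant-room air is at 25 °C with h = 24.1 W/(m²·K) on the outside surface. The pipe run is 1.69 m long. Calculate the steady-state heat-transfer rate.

Per-layer cylindrical resistances, series-summed:
R_brass pipe wall = ln(105.5/100)/(2π×118×1.69) = 4.273×10^-5 K/W
R_extruded polystyrene = ln(170.5/105.5)/(2π×0.034×1.69) = 1.33 K/W
R_outer film = 1/(h_o·2πr_oL) = 1/(24.1×2π×0.1705×1.69) = 0.02292 K/W
R_total = 1.353 K/W
Q = ΔT/R_total = 70/1.353

Q ≈ 51.8 W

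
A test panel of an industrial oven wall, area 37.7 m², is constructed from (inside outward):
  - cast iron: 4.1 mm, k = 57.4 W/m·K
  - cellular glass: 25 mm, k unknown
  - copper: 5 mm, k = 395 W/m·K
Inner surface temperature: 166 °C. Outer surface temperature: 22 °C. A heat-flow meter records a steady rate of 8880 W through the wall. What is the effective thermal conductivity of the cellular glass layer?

k ≈ 0.0409 W/(m·K)

Treating each layer as a thermal resistance in series:
R_cast iron = L/(kA) = 0.0041/(57.4×37.7) = 1.895×10^-6 K/W
R_copper = L/(kA) = 0.005/(395×37.7) = 3.358×10^-7 K/W
Sum of known resistances R_other = 2.23×10^-6 K/W
Total R = ΔT/Q = 144/8880 = 0.01622 K/W
R_cellular glass = R_total − R_other = 0.01621 K/W
k = L/(R·A) = 0.025/(0.01621×37.7)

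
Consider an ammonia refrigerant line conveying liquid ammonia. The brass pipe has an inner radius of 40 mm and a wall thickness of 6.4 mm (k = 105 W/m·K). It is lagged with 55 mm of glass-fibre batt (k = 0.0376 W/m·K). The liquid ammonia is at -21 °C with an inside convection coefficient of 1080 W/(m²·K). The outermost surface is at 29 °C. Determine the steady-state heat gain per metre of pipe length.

Per-layer cylindrical resistances, series-summed:
R_inner film = 1/(h_i·2πr₁L) = 1/(1080×2π×0.04×1) = 0.003684 K/W
R_brass pipe wall = ln(46.4/40)/(2π×105×1) = 2.25×10^-4 K/W
R_glass-fibre batt = ln(101.4/46.4)/(2π×0.0376×1) = 3.309 K/W
R_total = 3.313 K/W
Q = ΔT/R_total = 50/3.313

q′ ≈ 15.1 W/m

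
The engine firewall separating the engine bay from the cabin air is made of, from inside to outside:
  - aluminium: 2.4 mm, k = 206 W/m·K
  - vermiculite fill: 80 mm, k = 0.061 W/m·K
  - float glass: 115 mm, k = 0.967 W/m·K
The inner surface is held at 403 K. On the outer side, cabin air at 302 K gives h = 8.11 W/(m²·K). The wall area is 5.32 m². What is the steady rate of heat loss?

Treating each layer as a thermal resistance in series:
R_aluminium = L/(kA) = 0.0024/(206×5.32) = 2.19×10^-6 K/W
R_vermiculite fill = L/(kA) = 0.08/(0.061×5.32) = 0.2465 K/W
R_float glass = L/(kA) = 0.115/(0.967×5.32) = 0.02235 K/W
R_outer film = 1/(h_o·A) = 1/(8.11×5.32) = 0.02318 K/W
R_total = 0.2921 K/W
Q = ΔT / R_total = 101 / 0.2921

Q ≈ 346 W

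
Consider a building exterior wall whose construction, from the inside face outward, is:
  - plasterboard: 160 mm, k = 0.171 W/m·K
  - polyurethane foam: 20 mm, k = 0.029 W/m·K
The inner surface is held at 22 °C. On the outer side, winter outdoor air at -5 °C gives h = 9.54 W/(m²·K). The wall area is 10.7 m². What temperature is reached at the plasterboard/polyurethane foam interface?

T ≈ 7.4 °C

Using the resistance-network approach (series):
R_plasterboard = L/(kA) = 0.16/(0.171×10.7) = 0.08745 K/W
R_polyurethane foam = L/(kA) = 0.02/(0.029×10.7) = 0.06445 K/W
R_outer film = 1/(h_o·A) = 1/(9.54×10.7) = 0.009796 K/W
R_total = 0.1617 K/W;  Q = ΔT/R_total = 27/0.1617 = 167 W
T_interface = T_inner − Q·ΣR(inner→interface) = 22 − 167×0.08745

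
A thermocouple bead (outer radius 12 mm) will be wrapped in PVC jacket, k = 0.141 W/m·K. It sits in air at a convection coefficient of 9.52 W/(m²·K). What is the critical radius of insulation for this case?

r_cr ≈ 29.6 mm

For a sphere r_cr = 2k/h = 2×0.141/9.52
r_cr = 29.6 mm; since the bare radius (12 mm) is below r_cr, adding a thin layer of insulation will *increase* heat loss.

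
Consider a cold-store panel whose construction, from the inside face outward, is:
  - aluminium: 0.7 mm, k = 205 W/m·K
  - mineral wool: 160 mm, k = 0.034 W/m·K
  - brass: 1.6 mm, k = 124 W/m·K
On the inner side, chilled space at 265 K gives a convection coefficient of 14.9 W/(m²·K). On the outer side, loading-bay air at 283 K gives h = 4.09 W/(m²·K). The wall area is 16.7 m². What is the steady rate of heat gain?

Q ≈ 59.9 W

Thermal resistances in series:
R_inner film = 1/(h_i·A) = 1/(14.9×16.7) = 0.004019 K/W
R_aluminium = L/(kA) = 0.0007/(205×16.7) = 2.045×10^-7 K/W
R_mineral wool = L/(kA) = 0.16/(0.034×16.7) = 0.2818 K/W
R_brass = L/(kA) = 0.0016/(124×16.7) = 7.726×10^-7 K/W
R_outer film = 1/(h_o·A) = 1/(4.09×16.7) = 0.01464 K/W
R_total = 0.3004 K/W
Q = ΔT / R_total = 18 / 0.3004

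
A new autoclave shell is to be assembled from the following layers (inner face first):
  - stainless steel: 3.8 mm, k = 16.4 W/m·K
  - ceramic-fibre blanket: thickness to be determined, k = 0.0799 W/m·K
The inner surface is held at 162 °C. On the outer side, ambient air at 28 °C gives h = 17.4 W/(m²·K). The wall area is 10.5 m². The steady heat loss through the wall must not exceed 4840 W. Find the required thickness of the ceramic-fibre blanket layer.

L ≈ 18.6 mm

Treating each layer as a thermal resistance in series:
R_stainless steel = L/(kA) = 0.0038/(16.4×10.5) = 2.207×10^-5 K/W
R_outer film = 1/(h_o·A) = 1/(17.4×10.5) = 0.005473 K/W
Sum of the known resistances R_other = 0.005496 K/W
Required total resistance R_tot = ΔT/Q_allow = 134/4840 = 0.02769 K/W
R_ceramic-fibre blanket = R_tot − R_other = 0.02219 K/W
L = R·k·A = 0.02219×0.0799×10.5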